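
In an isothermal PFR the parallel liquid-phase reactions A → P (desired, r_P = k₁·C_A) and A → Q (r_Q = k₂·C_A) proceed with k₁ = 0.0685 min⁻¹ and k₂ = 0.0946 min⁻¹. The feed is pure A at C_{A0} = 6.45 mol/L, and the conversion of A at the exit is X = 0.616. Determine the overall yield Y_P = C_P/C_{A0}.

0.259

C_A = C_{A0}(1−X) = 2.477 mol/L.
Both paths are first order in A, so the instantaneous fraction to P is constant: dC_P/d(−C_A) = k₁/(k₁+k₂) = 0.4200.
C_P = 0.4200·(C_{A0}−C_A) = 0.4200×3.973 = 1.67 mol/L.
Y_P = C_P/C_{A0} = 1.669/6.45 = 0.259.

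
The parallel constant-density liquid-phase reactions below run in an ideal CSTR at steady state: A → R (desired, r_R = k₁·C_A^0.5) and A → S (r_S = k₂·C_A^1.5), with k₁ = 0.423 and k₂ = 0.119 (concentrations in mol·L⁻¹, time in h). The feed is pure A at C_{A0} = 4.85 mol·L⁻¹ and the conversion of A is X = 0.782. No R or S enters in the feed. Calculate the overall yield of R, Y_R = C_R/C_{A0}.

Exit C_A = C_{A0}(1−X) = 4.85×0.218 = 1.057 mol·L⁻¹.
Rates in a CSTR are evaluated at the outlet concentration: r_R = 0.423×1.057^0.5 = 0.4350, r_S = 0.119×1.057^1.5 = 0.1294.
Fraction of consumed A going to R: r_R/(r_R+r_S) = 0.7707.
C_R = 0.7707·C_{A0}·X = 0.7707×4.85×0.782 = 2.92 mol·L⁻¹; Y_R = C_R/C_{A0} = 0.603.

0.603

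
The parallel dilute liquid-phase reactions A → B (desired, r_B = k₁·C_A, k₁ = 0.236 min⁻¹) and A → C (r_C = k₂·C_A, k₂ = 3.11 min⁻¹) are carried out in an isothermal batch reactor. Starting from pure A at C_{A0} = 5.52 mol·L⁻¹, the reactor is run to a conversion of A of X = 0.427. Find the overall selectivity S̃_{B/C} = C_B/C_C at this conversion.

C_A = C_{A0}(1−X) = 3.163 mol·L⁻¹.
Both paths are first order in A, so the instantaneous fraction to B is constant: dC_B/d(−C_A) = k₁/(k₁+k₂) = 0.07053.
C_B = 0.07053·(C_{A0}−C_A) = 0.07053×2.357 = 0.166 mol·L⁻¹.
C_C = (C_{A0}−C_A)−C_B = 2.191 mol·L⁻¹; S̃_{B/C} = 0.1662/2.191 = 0.0759.

0.0759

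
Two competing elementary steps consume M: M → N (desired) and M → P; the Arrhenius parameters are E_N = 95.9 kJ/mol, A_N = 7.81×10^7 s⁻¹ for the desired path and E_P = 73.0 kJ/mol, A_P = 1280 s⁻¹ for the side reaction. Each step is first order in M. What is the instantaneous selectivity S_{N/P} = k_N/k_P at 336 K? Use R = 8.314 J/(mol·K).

Since both paths have the same order in M, the concentration cancels and S_{N/P} = k_N/k_P = (A_N/A_P)·exp[(E_P−E_N)/(RT)].
(E_P−E_N)/(RT) = (73.0−95.9)×10³/(8.314×336) = -22900/2794 = -8.198.
k_N/k_P = (7.81×10^7/1280)·exp(-8.198) = 61016 × 2.753×10^-4 = 16.8.
Since E_N > E_P, raising the temperature improves selectivity toward N.

16.8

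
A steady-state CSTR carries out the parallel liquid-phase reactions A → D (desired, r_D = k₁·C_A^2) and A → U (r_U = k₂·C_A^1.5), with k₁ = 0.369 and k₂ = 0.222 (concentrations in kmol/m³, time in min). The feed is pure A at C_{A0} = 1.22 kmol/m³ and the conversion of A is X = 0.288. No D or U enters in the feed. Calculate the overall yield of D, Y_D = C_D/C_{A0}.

0.175

Exit C_A = C_{A0}(1−X) = 1.22×0.712 = 0.8686 kmol/m³.
A CSTR operates uniformly at the exit composition, giving r_D = 0.2784 and r_U = 0.1797 (each k·C_A^n at C_A = 0.8686).
Fraction of consumed A going to D: r_D/(r_D+r_U) = 0.6077.
C_D = 0.6077·C_{A0}·X = 0.6077×1.22×0.288 = 0.214 kmol/m³; Y_D = C_D/C_{A0} = 0.175.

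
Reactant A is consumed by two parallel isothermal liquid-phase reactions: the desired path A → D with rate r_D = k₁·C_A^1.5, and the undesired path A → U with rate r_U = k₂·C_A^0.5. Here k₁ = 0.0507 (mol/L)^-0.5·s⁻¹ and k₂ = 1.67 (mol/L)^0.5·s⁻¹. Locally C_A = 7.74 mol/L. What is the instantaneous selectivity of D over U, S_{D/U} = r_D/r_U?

S_{D/U} = r_D/r_U = (k₁·C_A^1.5)/(k₂·C_A^0.5) = (k₁/k₂)·C_A.
= (0.0507×7.740^1.5) / (1.67×7.740^0.5) = 1.092/4.646 = 0.235.
Since the desired path is higher order in A, keeping C_A high (PFR or concentrated feed) favours D.

0.235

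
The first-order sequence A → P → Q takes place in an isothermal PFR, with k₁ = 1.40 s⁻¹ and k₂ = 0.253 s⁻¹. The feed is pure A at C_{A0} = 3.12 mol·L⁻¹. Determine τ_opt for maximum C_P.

1.49 s

Setting dC_P/dτ = 0 gives τ_opt = ln(k₂/k₁)/(k₂−k₁).
= ln(0.253/1.40)/(0.253−1.40) = ln(0.1807)/-1.147 = -1.711/-1.147 = 1.49 s.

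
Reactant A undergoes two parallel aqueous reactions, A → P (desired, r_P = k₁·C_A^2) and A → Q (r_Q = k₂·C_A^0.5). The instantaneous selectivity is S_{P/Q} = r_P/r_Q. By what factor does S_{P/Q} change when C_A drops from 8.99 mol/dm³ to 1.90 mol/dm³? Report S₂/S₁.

0.0972

S_{P/Q} = (k₁/k₂)·C_A^1.5, so S₂/S₁ = (C_{A,2}/C_{A,1})^1.5.
= (1.90/8.99)^1.5 = (0.2113)^1.5 = 0.0972.
Selectivity toward P falls as C_A falls — high-concentration operation is favoured.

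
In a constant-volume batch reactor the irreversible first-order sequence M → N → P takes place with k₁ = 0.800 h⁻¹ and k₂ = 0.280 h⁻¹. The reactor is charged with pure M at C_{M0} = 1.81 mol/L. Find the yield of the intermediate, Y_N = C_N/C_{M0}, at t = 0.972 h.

0.465

Solving the coupled first-order balances gives C_N(t) = [k₁/(k₂−k₁)]·C_{M0}·(e^(−k₁t) − e^(−k₂t)).
e^(−k₁t) = e^(−0.800×0.972) = e^(−0.7776) = 0.4595; e^(−k₂t) = e^(−0.2722) = 0.7617.
C_N = 0.800×1.81/(0.280−0.800) × (0.4595−0.7617) = (-2.785)×(-0.3022) = 0.8416 mol/L.
Y_N = C_N/C_{M0} = 0.8416/1.81 = 0.465.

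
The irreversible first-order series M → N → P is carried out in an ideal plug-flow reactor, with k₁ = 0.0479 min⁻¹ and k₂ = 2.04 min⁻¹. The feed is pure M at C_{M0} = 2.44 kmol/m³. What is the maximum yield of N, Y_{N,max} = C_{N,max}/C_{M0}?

0.0215

At the optimum, C_{N,max}/C_{M0} = (k₁/k₂)^[k₂/(k₂−k₁)].
= (0.0479/2.04)^(2.04/(2.04−0.0479)) = (0.02348)^(1.024) = 0.02146.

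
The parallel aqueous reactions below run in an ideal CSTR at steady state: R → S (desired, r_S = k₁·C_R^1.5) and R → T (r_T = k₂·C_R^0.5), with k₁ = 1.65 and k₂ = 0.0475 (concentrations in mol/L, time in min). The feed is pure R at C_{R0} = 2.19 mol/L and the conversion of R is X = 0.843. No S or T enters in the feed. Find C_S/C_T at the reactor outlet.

Exit C_R = C_{R0}(1−X) = 2.19×0.157 = 0.3438 mol/L.
A CSTR operates uniformly at the exit composition, giving r_S = 0.3327 and r_T = 0.02785 (each k·C_R^n at C_R = 0.3438).
Overall selectivity = C_S/C_T = r_Sτ/(r_Tτ) = r_S/r_T = 11.9.

11.9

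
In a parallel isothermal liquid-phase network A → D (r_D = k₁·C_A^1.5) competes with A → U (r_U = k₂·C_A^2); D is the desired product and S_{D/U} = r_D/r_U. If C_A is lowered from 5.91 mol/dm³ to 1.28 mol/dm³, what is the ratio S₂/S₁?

S_{D/U} = (k₁/k₂)·C_A^-0.5, so S₂/S₁ = (C_{A,2}/C_{A,1})^-0.5.
= (1.28/5.91)^(-0.5) = (0.2166)^(-0.5) = 2.15.
Selectivity toward D rises as C_A falls — low-concentration operation is favoured.

2.15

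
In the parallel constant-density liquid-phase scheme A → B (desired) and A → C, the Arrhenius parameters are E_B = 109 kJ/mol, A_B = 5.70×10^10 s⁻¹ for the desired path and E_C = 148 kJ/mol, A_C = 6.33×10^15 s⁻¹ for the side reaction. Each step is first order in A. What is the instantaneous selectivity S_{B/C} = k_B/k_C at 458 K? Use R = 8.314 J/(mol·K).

0.253

Since both paths have the same order in A, the concentration cancels and S_{B/C} = k_B/k_C = (A_B/A_C)·exp[(E_C−E_B)/(RT)].
(E_C−E_B)/(RT) = (148−109)×10³/(8.314×458) = 39000/3808 = 10.24.
k_B/k_C = (5.70×10^10/6.33×10^15)·exp(10.24) = 9.005×10^-6 × 28060 = 0.253.
Since E_B < E_C, lowering the temperature improves selectivity toward B.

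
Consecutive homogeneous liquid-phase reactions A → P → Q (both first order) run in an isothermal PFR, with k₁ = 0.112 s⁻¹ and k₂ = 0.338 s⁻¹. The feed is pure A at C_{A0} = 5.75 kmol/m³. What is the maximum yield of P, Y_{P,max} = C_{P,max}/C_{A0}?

For a first-order series the maximum intermediate yield is C_{P,max}/C_{A0} = (k₁/k₂)^[k₂/(k₂−k₁)].
= (0.112/0.338)^(0.338/(0.338−0.112)) = (0.3314)^(1.496) = 0.1917.

0.192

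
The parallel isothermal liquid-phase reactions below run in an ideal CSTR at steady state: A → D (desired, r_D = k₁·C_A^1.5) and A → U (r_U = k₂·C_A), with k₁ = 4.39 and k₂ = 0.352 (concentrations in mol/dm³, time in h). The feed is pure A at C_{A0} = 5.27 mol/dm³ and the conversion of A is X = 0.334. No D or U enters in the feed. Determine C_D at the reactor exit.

1.69 mol/dm³

Exit C_A = C_{A0}(1−X) = 5.27×0.666 = 3.510 mol/dm³.
In a CSTR the entire volume is at exit conditions, so r_D = 4.39×3.510^1.5 = 28.87 and r_U = 0.352×3.510 = 1.235.
Fraction of consumed A going to D: r_D/(r_D+r_U) = 0.9590.
C_D = 0.9590·C_{A0}·X = 0.9590×5.27×0.334 = 1.69 mol/dm³.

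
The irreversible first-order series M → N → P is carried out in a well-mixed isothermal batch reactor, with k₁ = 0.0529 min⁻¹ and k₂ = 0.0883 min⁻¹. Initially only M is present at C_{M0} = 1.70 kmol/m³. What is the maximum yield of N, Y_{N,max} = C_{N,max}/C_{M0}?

For a first-order series the maximum intermediate yield is C_{N,max}/C_{M0} = (k₁/k₂)^[k₂/(k₂−k₁)].
= (0.0529/0.0883)^(0.0883/(0.0883−0.0529)) = (0.5991)^(2.494) = 0.2786.

0.279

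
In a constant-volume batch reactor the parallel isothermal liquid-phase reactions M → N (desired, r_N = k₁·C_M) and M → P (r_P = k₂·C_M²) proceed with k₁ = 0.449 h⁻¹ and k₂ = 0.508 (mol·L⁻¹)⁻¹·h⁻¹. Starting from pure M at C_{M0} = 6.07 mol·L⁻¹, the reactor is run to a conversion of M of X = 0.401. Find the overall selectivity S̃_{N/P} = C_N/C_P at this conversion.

0.185

C_M = C_{M0}(1−X) = 3.636 mol·L⁻¹.
Along a PFR/batch, dC_N/dC_M = −r_N/(r_N+r_P) = −k₁/(k₁+k₂·C_M).
Integrating from C_{M0} to C_M: C_N = (0.449/0.508)·ln[(0.449+0.508·6.07)/(0.449+0.508·3.64)] = 0.8839·ln(3.533/2.296) = 0.3808 mol·L⁻¹.
C_P = (C_{M0}−C_M)−C_N = 2.053 mol·L⁻¹; S̃_{N/P} = 0.3808/2.053 = 0.185.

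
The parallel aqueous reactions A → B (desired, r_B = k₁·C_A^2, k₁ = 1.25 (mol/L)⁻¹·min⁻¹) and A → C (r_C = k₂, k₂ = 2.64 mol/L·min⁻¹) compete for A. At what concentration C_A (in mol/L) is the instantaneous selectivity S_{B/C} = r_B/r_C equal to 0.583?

1.11 mol/L

S_{B/C} = (k₁/k₂)·C_A^2 ⇒ C_A = (S·k₂/k₁)^(0.5).
= (0.583×2.64/1.25)^(0.5) = (1.231)^(0.5) = 1.11 mol/L.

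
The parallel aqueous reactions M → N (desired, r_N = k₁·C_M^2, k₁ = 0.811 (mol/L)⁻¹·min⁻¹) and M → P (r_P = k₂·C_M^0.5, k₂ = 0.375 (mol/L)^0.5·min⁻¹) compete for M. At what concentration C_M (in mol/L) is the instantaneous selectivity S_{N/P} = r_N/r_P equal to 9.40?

2.66 mol/L

S_{N/P} = (k₁/k₂)·C_M^1.5 ⇒ C_M = (S·k₂/k₁)^(1/1.5).
= (9.40×0.375/0.811)^(0.6667) = (4.346)^(0.6667) = 2.66 mol/L.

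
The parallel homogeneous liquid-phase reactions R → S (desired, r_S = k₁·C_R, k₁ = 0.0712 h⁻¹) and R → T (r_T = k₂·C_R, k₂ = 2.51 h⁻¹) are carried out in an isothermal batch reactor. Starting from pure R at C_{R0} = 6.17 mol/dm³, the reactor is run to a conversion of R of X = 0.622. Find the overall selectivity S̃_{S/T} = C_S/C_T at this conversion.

C_R = C_{R0}(1−X) = 2.332 mol/dm³.
Both paths are first order in R, so the instantaneous fraction to S is constant: dC_S/d(−C_R) = k₁/(k₁+k₂) = 0.02758.
C_S = 0.02758·(C_{R0}−C_R) = 0.02758×3.838 = 0.106 mol/dm³.
C_T = (C_{R0}−C_R)−C_S = 3.732 mol/dm³; S̃_{S/T} = 0.1059/3.732 = 0.0284.

0.0284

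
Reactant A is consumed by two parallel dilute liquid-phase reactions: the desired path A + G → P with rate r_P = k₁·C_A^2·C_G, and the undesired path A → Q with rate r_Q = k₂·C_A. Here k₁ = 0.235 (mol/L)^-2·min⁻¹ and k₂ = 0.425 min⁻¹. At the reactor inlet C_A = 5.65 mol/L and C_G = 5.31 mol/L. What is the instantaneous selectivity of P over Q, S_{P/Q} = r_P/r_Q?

16.6

S_{P/Q} = r_P/r_Q = (k₁·C_A^2·C_G)/(k₂·C_A) = (k₁/k₂)·C_A·C_G.
= (0.235×5.650^2×5.310) / (0.425×5.650) = 39.83/2.401 = 16.6.
Since the desired path is higher order in A, keeping C_A high (PFR or concentrated feed) favours P.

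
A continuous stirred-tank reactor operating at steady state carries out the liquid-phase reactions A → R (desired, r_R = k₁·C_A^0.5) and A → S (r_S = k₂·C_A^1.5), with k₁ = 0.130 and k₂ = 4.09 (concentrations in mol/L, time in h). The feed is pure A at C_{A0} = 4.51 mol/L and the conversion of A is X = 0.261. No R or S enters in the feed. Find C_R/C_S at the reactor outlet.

0.00954

Exit C_A = C_{A0}(1−X) = 4.51×0.739 = 3.333 mol/L.
Rates in a CSTR are evaluated at the outlet concentration: r_R = 0.130×3.333^0.5 = 0.2373, r_S = 4.09×3.333^1.5 = 24.89.
Overall selectivity = C_R/C_S = r_Rτ/(r_Sτ) = r_R/r_S = 0.00954.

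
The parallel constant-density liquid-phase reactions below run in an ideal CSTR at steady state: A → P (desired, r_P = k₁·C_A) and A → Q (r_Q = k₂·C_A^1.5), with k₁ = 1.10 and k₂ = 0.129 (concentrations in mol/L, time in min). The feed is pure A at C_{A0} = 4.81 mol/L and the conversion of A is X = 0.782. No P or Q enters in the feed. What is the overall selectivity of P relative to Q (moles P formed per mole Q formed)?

Exit C_A = C_{A0}(1−X) = 4.81×0.218 = 1.049 mol/L.
Rates in a CSTR are evaluated at the outlet concentration: r_P = 1.10×1.049 = 1.153, r_Q = 0.129×1.049^1.5 = 0.1385.
Overall selectivity = C_P/C_Q = r_Pτ/(r_Qτ) = r_P/r_Q = 8.33.

8.33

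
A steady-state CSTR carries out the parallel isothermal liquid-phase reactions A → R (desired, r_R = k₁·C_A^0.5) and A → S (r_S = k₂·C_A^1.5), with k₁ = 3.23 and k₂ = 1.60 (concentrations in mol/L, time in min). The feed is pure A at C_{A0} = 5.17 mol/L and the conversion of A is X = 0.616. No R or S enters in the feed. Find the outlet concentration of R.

Exit C_A = C_{A0}(1−X) = 5.17×0.384 = 1.985 mol/L.
In a CSTR the entire volume is at exit conditions, so r_R = 3.23×1.985^0.5 = 4.551 and r_S = 1.60×1.985^1.5 = 4.476.
Fraction of consumed A going to R: r_R/(r_R+r_S) = 0.5042.
C_R = 0.5042·C_{A0}·X = 0.5042×5.17×0.616 = 1.61 mol/L.

1.61 mol/L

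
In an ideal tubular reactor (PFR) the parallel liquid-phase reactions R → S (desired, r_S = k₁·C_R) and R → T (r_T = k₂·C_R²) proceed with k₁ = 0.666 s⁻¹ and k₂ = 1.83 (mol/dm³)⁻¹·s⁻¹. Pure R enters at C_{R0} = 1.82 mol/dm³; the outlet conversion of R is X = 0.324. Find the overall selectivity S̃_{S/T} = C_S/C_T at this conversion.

0.241

C_R = C_{R0}(1−X) = 1.230 mol/dm³.
Along a PFR/batch, dC_S/dC_R = −r_S/(r_S+r_T) = −k₁/(k₁+k₂·C_R).
Integrating from C_{R0} to C_R: C_S = (0.666/1.83)·ln[(0.666+1.83·1.82)/(0.666+1.83·1.23)] = 0.3639·ln(3.997/2.917) = 0.1145 mol/dm³.
C_T = (C_{R0}−C_R)−C_S = 0.4751 mol/dm³; S̃_{S/T} = 0.1145/0.4751 = 0.241.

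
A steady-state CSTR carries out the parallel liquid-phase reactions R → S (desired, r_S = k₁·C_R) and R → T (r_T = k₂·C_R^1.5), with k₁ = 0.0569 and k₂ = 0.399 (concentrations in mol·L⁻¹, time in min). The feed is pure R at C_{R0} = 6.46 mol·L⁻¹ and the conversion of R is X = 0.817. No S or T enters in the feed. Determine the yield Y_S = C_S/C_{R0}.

0.0947

Exit C_R = C_{R0}(1−X) = 6.46×0.183 = 1.182 mol·L⁻¹.
A CSTR operates uniformly at the exit composition, giving r_S = 0.06727 and r_T = 0.5129 (each k·C_R^n at C_R = 1.182).
Fraction of consumed R going to S: r_S/(r_S+r_T) = 0.1160.
C_S = 0.1160·C_{R0}·X = 0.1160×6.46×0.817 = 0.612 mol·L⁻¹; Y_S = C_S/C_{R0} = 0.0947.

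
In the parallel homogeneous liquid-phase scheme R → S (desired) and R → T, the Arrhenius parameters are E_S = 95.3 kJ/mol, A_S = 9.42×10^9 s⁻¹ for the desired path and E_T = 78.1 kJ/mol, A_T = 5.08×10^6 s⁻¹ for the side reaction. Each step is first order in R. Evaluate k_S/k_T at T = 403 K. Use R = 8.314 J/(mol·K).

Since both paths have the same order in R, the concentration cancels and S_{S/T} = k_S/k_T = (A_S/A_T)·exp[(E_T−E_S)/(RT)].
(E_T−E_S)/(RT) = (78.1−95.3)×10³/(8.314×403) = -17200/3351 = -5.133.
k_S/k_T = (9.42×10^9/5.08×10^6)·exp(-5.133) = 1854 × 0.005896 = 10.9.
Since E_S > E_T, raising the temperature improves selectivity toward S.

10.9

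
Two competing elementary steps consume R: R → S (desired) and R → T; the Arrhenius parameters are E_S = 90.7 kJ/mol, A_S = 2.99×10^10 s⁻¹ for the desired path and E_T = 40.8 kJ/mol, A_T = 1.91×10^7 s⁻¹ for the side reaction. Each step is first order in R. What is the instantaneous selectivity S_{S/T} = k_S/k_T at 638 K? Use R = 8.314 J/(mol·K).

Since both paths have the same order in R, the concentration cancels and S_{S/T} = k_S/k_T = (A_S/A_T)·exp[(E_T−E_S)/(RT)].
(E_T−E_S)/(RT) = (40.8−90.7)×10³/(8.314×638) = -49900/5304 = -9.407.
k_S/k_T = (2.99×10^10/1.91×10^7)·exp(-9.407) = 1565 × 8.211×10^-5 = 0.129.
Since E_S > E_T, raising the temperature improves selectivity toward S.

0.129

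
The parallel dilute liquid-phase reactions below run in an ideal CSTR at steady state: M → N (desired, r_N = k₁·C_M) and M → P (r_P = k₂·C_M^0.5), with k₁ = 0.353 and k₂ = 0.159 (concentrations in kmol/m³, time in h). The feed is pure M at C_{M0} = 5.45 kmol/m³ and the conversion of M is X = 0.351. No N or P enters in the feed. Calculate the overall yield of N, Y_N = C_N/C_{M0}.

Exit C_M = C_{M0}(1−X) = 5.45×0.649 = 3.537 kmol/m³.
Rates in a CSTR are evaluated at the outlet concentration: r_N = 0.353×3.537 = 1.249, r_P = 0.159×3.537^0.5 = 0.2990.
Fraction of consumed M going to N: r_N/(r_N+r_P) = 0.8068.
C_N = 0.8068·C_{M0}·X = 0.8068×5.45×0.351 = 1.54 kmol/m³; Y_N = C_N/C_{M0} = 0.283.

0.283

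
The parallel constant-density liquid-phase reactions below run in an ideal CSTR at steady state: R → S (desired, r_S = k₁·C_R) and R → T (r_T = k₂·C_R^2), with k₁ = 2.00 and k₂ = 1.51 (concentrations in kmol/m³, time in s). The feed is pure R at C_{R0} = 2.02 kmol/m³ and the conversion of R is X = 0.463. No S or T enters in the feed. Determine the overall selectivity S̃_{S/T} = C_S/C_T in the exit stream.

Exit C_R = C_{R0}(1−X) = 2.02×0.537 = 1.085 kmol/m³.
Rates in a CSTR are evaluated at the outlet concentration: r_S = 2.00×1.085 = 2.169, r_T = 1.51×1.085^2 = 1.777.
Overall selectivity = C_S/C_T = r_Sτ/(r_Tτ) = r_S/r_T = 1.22.

1.22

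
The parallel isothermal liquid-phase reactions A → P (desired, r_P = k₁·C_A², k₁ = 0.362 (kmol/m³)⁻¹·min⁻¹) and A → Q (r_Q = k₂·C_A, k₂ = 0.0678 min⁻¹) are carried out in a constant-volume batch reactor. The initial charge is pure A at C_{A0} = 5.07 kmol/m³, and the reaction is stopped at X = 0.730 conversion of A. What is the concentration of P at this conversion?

C_A = C_{A0}(1−X) = 1.369 kmol/m³.
Along a PFR/batch, dC_Q/dC_A = −r_Q/(r_P+r_Q) = −k₂/(k₂+k₁·C_A).
Integrating from C_{A0} to C_A: C_Q = (0.0678/0.362)·ln[(0.0678+0.362·5.07)/(0.0678+0.362·1.37)] = 0.1873·ln(1.903/0.5633) = 0.2280 kmol/m³.
Then C_P = (C_{A0}−C_A) − C_Q = 3.701 − 0.2280 = 3.473 kmol/m³.

3.47 kmol/m³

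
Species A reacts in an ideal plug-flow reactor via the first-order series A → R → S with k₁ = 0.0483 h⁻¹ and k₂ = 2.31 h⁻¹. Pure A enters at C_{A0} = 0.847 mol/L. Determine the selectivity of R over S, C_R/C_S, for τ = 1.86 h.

0.288

Solving the coupled first-order balances gives C_R(τ) = [k₁/(k₂−k₁)]·C_{A0}·(e^(−k₁τ) − e^(−k₂τ)).
e^(−k₁τ) = e^(−0.0483×1.86) = e^(−0.08984) = 0.9141; e^(−k₂τ) = e^(−4.297) = 0.01361.
C_R = 0.0483×0.847/(2.31−0.0483) × (0.9141−0.01361) = 0.01809×0.9005 = 0.01629 mol/L.
C_A = C_{A0}e^(−k₁τ) = 0.7742 mol/L, so C_S = C_{A0}−C_A−C_R = 0.05649 mol/L; C_R/C_S = 0.288.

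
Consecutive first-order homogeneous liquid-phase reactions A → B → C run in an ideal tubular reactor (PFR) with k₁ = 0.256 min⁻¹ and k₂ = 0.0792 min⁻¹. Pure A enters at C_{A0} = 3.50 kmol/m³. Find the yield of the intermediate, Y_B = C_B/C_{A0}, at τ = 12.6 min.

0.476

For first-order series with pure A initially, C_B(τ) = k₁C_{A0}/(k₂−k₁)·(e^(−k₁τ) − e^(−k₂τ)).
e^(−k₁τ) = e^(−0.256×12.6) = e^(−3.226) = 0.03973; e^(−k₂τ) = e^(−0.9979) = 0.3686.
C_B = 0.256×3.50/(0.0792−0.256) × (0.03973−0.3686) = (-5.068)×(-0.3289) = 1.667 kmol/m³.
Y_B = C_B/C_{A0} = 1.667/3.50 = 0.476.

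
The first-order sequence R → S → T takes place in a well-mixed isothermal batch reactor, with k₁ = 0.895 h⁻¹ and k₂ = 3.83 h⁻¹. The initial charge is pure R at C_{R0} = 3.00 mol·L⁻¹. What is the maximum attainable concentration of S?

0.450 mol·L⁻¹

Evaluating C_S at t_opt = ln(k₂/k₁)/(k₂−k₁) gives C_{S,max}/C_{R0} = (k₁/k₂)^[k₂/(k₂−k₁)].
= (0.895/3.83)^(3.83/(3.83−0.895)) = (0.2337)^(1.305) = 0.1500.
C_{S,max} = 0.1500×3.00 = 0.450 mol·L⁻¹.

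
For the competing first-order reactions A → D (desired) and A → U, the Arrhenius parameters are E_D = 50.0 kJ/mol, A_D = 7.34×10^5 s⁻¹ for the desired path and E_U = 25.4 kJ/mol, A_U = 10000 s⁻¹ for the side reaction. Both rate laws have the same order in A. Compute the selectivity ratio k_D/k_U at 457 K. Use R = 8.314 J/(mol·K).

0.113

k_D/k_U = (A_D/A_U)·exp[−(E_D−E_U)/(RT)] = (A_D/A_U)·exp[(E_U−E_D)/(RT)].
(E_U−E_D)/(RT) = (25.4−50.0)×10³/(8.314×457) = -24600/3799 = -6.475.
k_D/k_U = (7.34×10^5/10000)·exp(-6.475) = 73.40 × 0.001542 = 0.113.
Since E_D > E_U, raising the temperature improves selectivity toward D.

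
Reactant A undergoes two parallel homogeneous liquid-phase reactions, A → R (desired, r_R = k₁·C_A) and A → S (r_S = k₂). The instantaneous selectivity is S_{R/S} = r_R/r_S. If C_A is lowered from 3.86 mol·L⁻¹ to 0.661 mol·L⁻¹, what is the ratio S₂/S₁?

S_{R/S} = (k₁/k₂)·C_A, so S₂/S₁ = (C_{A,2}/C_{A,1}).
= 0.661/3.86 = 0.171.

0.171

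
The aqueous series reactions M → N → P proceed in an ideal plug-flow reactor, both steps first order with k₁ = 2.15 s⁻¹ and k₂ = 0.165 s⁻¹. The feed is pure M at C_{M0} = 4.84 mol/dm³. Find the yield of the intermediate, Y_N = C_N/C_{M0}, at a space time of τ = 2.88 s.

For first-order series with pure M initially, C_N(τ) = k₁C_{M0}/(k₂−k₁)·(e^(−k₁τ) − e^(−k₂τ)).
e^(−k₁τ) = e^(−2.15×2.88) = e^(−6.192) = 0.002046; e^(−k₂τ) = e^(−0.4752) = 0.6218.
C_N = 2.15×4.84/(0.165−2.15) × (0.002046−0.6218) = (-5.242)×(-0.6197) = 3.249 mol/dm³.
Y_N = C_N/C_{M0} = 3.249/4.84 = 0.671.

0.671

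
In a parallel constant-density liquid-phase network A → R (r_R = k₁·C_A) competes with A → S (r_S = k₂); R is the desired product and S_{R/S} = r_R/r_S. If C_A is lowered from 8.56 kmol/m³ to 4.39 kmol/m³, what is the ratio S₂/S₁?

0.513

S_{R/S} = (k₁/k₂)·C_A, so S₂/S₁ = (C_{A,2}/C_{A,1}).
= 4.39/8.56 = 0.513.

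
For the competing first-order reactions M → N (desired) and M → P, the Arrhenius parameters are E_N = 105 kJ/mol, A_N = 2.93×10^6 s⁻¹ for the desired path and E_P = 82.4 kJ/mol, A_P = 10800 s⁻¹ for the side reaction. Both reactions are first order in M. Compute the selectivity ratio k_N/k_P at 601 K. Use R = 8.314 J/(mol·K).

2.95

Since both paths have the same order in M, the concentration cancels and S_{N/P} = k_N/k_P = (A_N/A_P)·exp[(E_P−E_N)/(RT)].
(E_P−E_N)/(RT) = (82.4−105)×10³/(8.314×601) = -22600/4997 = -4.523.
k_N/k_P = (2.93×10^6/10800)·exp(-4.523) = 271.3 × 0.01086 = 2.95.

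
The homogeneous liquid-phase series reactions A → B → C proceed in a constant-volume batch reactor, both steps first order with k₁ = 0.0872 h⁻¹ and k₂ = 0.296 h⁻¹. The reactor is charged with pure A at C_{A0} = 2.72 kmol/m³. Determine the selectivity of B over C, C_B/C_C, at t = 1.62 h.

For first-order series with pure A initially, C_B(t) = k₁C_{A0}/(k₂−k₁)·(e^(−k₁t) − e^(−k₂t)).
e^(−k₁t) = e^(−0.0872×1.62) = e^(−0.1413) = 0.8683; e^(−k₂t) = e^(−0.4795) = 0.6191.
C_B = 0.0872×2.72/(0.296−0.0872) × (0.8683−0.6191) = 1.136×0.2492 = 0.2831 kmol/m³.
C_A = C_{A0}e^(−k₁t) = 2.362 kmol/m³, so C_C = C_{A0}−C_A−C_B = 0.07528 kmol/m³; C_B/C_C = 3.76.

3.76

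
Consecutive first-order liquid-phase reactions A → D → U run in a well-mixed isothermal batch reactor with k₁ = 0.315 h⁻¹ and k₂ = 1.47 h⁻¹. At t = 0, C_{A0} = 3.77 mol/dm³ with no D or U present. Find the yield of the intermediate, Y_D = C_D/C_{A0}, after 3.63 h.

For first-order series with pure A initially, C_D(t) = k₁C_{A0}/(k₂−k₁)·(e^(−k₁t) − e^(−k₂t)).
e^(−k₁t) = e^(−0.315×3.63) = e^(−1.143) = 0.3187; e^(−k₂t) = e^(−5.336) = 0.004815.
C_D = 0.315×3.77/(1.47−0.315) × (0.3187−0.004815) = 1.028×0.3139 = 0.3227 mol/dm³.
Y_D = C_D/C_{A0} = 0.3227/3.77 = 0.0856.

0.0856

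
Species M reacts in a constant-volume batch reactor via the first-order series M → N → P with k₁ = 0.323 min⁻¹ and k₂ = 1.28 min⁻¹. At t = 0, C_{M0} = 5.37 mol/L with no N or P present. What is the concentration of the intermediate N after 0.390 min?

0.498 mol/L

The intermediate concentration in a first-order A→B→C sequence is C_N = k₁C_{M0}(e^(−k₁t) − e^(−k₂t))/(k₂−k₁).
e^(−k₁t) = e^(−0.323×0.390) = e^(−0.1260) = 0.8816; e^(−k₂t) = e^(−0.4992) = 0.6070.
C_N = 0.323×5.37/(1.28−0.323) × (0.8816−0.6070) = 1.812×0.2746 = 0.4977 mol/L.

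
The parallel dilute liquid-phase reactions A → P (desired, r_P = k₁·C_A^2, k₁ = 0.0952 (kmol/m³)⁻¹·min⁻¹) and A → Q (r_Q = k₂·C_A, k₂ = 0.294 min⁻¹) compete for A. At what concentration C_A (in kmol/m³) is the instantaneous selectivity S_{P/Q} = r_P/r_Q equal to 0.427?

1.32 kmol/m³

S_{P/Q} = (k₁/k₂)·C_A ⇒ C_A = S·k₂/k₁.
= 0.427×0.294/0.0952 = 1.32 kmol/m³.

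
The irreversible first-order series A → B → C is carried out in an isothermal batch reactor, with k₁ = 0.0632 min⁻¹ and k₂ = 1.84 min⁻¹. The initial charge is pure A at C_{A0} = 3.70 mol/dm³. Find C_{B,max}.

At the optimum, C_{B,max}/C_{A0} = (k₁/k₂)^[k₂/(k₂−k₁)].
= (0.0632/1.84)^(1.84/(1.84−0.0632)) = (0.03435)^(1.036) = 0.03047.
C_{B,max} = 0.03047×3.70 = 0.113 mol/dm³.

0.113 mol/dm³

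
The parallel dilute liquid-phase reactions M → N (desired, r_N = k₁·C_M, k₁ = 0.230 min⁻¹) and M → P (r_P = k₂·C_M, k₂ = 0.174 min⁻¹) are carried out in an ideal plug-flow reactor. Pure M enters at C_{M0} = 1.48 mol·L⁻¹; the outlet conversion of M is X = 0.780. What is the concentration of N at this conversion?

0.657 mol·L⁻¹

C_M = C_{M0}(1−X) = 0.3256 mol·L⁻¹.
Both paths are first order in M, so the instantaneous fraction to N is constant: dC_N/d(−C_M) = k₁/(k₁+k₂) = 0.5693.
C_N = 0.5693·(C_{M0}−C_M) = 0.5693×1.154 = 0.657 mol·L⁻¹.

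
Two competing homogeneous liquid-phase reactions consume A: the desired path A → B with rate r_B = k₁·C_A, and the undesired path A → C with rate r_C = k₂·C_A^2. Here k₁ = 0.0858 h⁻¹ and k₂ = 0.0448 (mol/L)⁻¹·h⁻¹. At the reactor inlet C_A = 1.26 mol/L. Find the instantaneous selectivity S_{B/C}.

S_{B/C} = r_B/r_C = (k₁·C_A)/(k₂·C_A^2) = (k₁/k₂)·C_A⁻¹.
= (0.0858×1.260) / (0.0448×1.260^2) = 0.1081/0.07112 = 1.52.

1.52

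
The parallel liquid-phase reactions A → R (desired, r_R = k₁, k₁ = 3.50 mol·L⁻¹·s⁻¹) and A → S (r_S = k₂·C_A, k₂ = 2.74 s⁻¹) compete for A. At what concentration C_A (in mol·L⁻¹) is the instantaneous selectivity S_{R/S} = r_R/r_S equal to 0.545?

S_{R/S} = (k₁/k₂)·C_A⁻¹ ⇒ C_A = (S·k₂/k₁)^(-1).
= (0.545×2.74/3.50)^(-1) = (0.4267)^(-1) = 2.34 mol·L⁻¹.

2.34 mol·L⁻¹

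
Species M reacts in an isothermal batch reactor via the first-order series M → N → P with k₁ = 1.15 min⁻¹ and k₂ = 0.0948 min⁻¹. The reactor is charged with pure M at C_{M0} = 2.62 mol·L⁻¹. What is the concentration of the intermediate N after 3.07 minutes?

The intermediate concentration in a first-order A→B→C sequence is C_N = k₁C_{M0}(e^(−k₁t) − e^(−k₂t))/(k₂−k₁).
e^(−k₁t) = e^(−1.15×3.07) = e^(−3.530) = 0.02929; e^(−k₂t) = e^(−0.2910) = 0.7475.
C_N = 1.15×2.62/(0.0948−1.15) × (0.02929−0.7475) = (-2.855)×(-0.7182) = 2.051 mol·L⁻¹.

2.05 mol·L⁻¹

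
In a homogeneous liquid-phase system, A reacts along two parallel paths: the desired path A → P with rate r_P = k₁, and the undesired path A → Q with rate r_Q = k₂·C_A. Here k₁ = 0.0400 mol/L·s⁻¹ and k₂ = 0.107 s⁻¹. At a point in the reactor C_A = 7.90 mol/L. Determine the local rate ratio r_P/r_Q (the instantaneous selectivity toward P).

S_{P/Q} = r_P/r_Q = (k₁)/(k₂·C_A) = (k₁/k₂)·C_A⁻¹.
= (0.0400) / (0.107×7.900) = 0.04000/0.8453 = 0.0473.
The undesired path is higher order in A, so low C_A (CSTR or dilute feed) favours P.

0.0473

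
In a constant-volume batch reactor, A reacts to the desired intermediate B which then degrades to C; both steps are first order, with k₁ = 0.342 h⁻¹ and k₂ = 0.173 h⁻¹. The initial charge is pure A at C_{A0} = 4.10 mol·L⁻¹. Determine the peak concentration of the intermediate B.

At the optimum, C_{B,max}/C_{A0} = (k₁/k₂)^[k₂/(k₂−k₁)].
= (0.342/0.173)^(0.173/(0.173−0.342)) = (1.977)^(-1.024) = 0.4978.
C_{B,max} = 0.4978×4.10 = 2.04 mol·L⁻¹.

2.04 mol·L⁻¹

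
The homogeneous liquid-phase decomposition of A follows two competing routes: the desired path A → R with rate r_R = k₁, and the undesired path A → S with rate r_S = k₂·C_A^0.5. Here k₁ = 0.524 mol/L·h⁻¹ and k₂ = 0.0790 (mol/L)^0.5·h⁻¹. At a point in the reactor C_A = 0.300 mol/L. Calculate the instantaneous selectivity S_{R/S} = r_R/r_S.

S_{R/S} = r_R/r_S = (k₁)/(k₂·C_A^0.5) = (k₁/k₂)·C_A^-0.5.
= (0.524) / (0.0790×0.3000^0.5) = 0.5240/0.04327 = 12.1.

12.1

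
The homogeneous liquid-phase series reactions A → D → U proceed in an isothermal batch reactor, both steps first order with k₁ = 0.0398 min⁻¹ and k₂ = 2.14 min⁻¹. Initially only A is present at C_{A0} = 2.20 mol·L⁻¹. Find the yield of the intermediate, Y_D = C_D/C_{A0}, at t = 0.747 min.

The intermediate concentration in a first-order A→B→C sequence is C_D = k₁C_{A0}(e^(−k₁t) − e^(−k₂t))/(k₂−k₁).
e^(−k₁t) = e^(−0.0398×0.747) = e^(−0.02973) = 0.9707; e^(−k₂t) = e^(−1.599) = 0.2022.
C_D = 0.0398×2.20/(2.14−0.0398) × (0.9707−0.2022) = 0.04169×0.7685 = 0.03204 mol·L⁻¹.
Y_D = C_D/C_{A0} = 0.03204/2.20 = 0.0146.

0.0146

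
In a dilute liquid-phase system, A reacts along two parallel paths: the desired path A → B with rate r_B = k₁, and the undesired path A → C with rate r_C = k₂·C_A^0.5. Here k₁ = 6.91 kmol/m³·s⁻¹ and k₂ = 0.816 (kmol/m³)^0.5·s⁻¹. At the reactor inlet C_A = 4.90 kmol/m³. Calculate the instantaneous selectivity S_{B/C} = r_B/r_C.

3.83

S_{B/C} = r_B/r_C = (k₁)/(k₂·C_A^0.5) = (k₁/k₂)·C_A^-0.5.
= (6.91) / (0.816×4.900^0.5) = 6.910/1.806 = 3.83.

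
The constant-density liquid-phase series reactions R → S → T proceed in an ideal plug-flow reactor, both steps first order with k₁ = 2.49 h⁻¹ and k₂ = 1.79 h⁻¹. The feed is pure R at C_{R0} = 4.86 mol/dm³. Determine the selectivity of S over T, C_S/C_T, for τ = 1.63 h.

The intermediate concentration in a first-order A→B→C sequence is C_S = k₁C_{R0}(e^(−k₁τ) − e^(−k₂τ))/(k₂−k₁).
e^(−k₁τ) = e^(−2.49×1.63) = e^(−4.059) = 0.01727; e^(−k₂τ) = e^(−2.918) = 0.05406.
C_S = 2.49×4.86/(1.79−2.49) × (0.01727−0.05406) = (-17.29)×(-0.03679) = 0.6360 mol/dm³.
C_R = C_{R0}e^(−k₁τ) = 0.08394 mol/dm³, so C_T = C_{R0}−C_R−C_S = 4.140 mol/dm³; C_S/C_T = 0.154.

0.154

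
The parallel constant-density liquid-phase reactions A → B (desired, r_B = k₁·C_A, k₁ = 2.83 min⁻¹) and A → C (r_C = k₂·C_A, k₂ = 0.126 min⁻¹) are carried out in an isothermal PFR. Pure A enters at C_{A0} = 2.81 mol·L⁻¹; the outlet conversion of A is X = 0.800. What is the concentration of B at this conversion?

C_A = C_{A0}(1−X) = 0.5620 mol·L⁻¹.
Both paths are first order in A, so the instantaneous fraction to B is constant: dC_B/d(−C_A) = k₁/(k₁+k₂) = 0.9574.
C_B = 0.9574·(C_{A0}−C_A) = 0.9574×2.248 = 2.15 mol·L⁻¹.

2.15 mol·L⁻¹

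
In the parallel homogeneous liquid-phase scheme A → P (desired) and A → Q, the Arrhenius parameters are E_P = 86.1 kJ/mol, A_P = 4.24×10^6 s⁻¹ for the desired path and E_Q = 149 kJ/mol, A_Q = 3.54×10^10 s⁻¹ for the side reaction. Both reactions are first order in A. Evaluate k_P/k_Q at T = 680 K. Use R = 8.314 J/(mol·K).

8.13

Since both paths have the same order in A, the concentration cancels and S_{P/Q} = k_P/k_Q = (A_P/A_Q)·exp[(E_Q−E_P)/(RT)].
(E_Q−E_P)/(RT) = (149−86.1)×10³/(8.314×680) = 62900/5654 = 11.13.
k_P/k_Q = (4.24×10^6/3.54×10^10)·exp(11.13) = 1.198×10^-4 × 67901 = 8.13.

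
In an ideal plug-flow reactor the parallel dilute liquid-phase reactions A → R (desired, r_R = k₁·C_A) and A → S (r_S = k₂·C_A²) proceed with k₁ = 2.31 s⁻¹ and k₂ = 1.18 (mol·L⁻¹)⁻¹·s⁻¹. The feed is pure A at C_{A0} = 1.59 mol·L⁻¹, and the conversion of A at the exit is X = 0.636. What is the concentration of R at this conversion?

0.657 mol·L⁻¹

C_A = C_{A0}(1−X) = 0.5788 mol·L⁻¹.
Along a PFR/batch, dC_R/dC_A = −r_R/(r_R+r_S) = −k₁/(k₁+k₂·C_A).
Integrating from C_{A0} to C_A: C_R = (2.31/1.18)·ln[(2.31+1.18·1.59)/(2.31+1.18·0.579)] = 1.958·ln(4.186/2.993) = 0.6569 mol·L⁻¹.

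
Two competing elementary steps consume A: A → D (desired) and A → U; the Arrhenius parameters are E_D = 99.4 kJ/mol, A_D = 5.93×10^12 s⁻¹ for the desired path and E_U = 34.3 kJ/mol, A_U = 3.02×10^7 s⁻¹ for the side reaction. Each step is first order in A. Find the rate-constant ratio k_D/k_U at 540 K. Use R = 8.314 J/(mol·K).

0.0990

Since both paths have the same order in A, the concentration cancels and S_{D/U} = k_D/k_U = (A_D/A_U)·exp[(E_U−E_D)/(RT)].
(E_U−E_D)/(RT) = (34.3−99.4)×10³/(8.314×540) = -65100/4490 = -14.50.
k_D/k_U = (5.93×10^12/3.02×10^7)·exp(-14.50) = 1.964×10^5 × 5.042×10^-7 = 0.0990.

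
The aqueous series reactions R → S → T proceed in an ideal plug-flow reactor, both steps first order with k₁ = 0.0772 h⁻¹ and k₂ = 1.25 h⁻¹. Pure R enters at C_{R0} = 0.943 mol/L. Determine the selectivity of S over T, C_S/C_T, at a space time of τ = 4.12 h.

For first-order series with pure R initially, C_S(τ) = k₁C_{R0}/(k₂−k₁)·(e^(−k₁τ) − e^(−k₂τ)).
e^(−k₁τ) = e^(−0.0772×4.12) = e^(−0.3181) = 0.7276; e^(−k₂τ) = e^(−5.150) = 0.005799.
C_S = 0.0772×0.943/(1.25−0.0772) × (0.7276−0.005799) = 0.06207×0.7218 = 0.04480 mol/L.
C_R = C_{R0}e^(−k₁τ) = 0.6861 mol/L, so C_T = C_{R0}−C_R−C_S = 0.2121 mol/L; C_S/C_T = 0.211.

0.211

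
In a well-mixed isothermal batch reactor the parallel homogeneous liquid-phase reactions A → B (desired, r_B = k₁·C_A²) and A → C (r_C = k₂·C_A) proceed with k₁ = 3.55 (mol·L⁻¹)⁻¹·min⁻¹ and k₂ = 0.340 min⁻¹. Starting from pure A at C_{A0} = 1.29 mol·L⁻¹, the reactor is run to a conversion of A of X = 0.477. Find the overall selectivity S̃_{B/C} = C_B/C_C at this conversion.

C_A = C_{A0}(1−X) = 0.6747 mol·L⁻¹.
Along a PFR/batch, dC_C/dC_A = −r_C/(r_B+r_C) = −k₂/(k₂+k₁·C_A).
Integrating from C_{A0} to C_A: C_C = (0.340/3.55)·ln[(0.340+3.55·1.29)/(0.340+3.55·0.675)] = 0.09577·ln(4.919/2.735) = 0.05622 mol·L⁻¹.
Then C_B = (C_{A0}−C_A) − C_C = 0.6153 − 0.05622 = 0.5591 mol·L⁻¹.
S̃_{B/C} = C_B/C_C = 0.5591/0.05622 = 9.94.

9.94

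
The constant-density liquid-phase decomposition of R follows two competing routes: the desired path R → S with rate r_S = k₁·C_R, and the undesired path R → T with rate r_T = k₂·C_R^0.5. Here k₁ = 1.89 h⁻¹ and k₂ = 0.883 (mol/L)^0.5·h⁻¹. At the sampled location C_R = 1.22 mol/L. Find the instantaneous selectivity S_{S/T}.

S_{S/T} = r_S/r_T = (k₁·C_R)/(k₂·C_R^0.5) = (k₁/k₂)·C_R^0.5.
= (1.89×1.220) / (0.883×1.220^0.5) = 2.306/0.9753 = 2.36.
Since the desired path is higher order in R, keeping C_R high (PFR or concentrated feed) favours S.

2.36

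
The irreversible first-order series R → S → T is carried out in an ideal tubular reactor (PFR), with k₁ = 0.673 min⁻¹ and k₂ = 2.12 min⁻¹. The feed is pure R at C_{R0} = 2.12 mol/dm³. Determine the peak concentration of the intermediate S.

Evaluating C_S at τ_opt = ln(k₂/k₁)/(k₂−k₁) gives C_{S,max}/C_{R0} = (k₁/k₂)^[k₂/(k₂−k₁)].
= (0.673/2.12)^(2.12/(2.12−0.673)) = (0.3175)^(1.465) = 0.1862.
C_{S,max} = 0.1862×2.12 = 0.395 mol/dm³.

0.395 mol/dm³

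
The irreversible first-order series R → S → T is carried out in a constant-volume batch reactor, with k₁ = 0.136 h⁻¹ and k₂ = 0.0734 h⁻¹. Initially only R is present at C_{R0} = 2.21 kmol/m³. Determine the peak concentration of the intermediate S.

Evaluating C_S at t_opt = ln(k₂/k₁)/(k₂−k₁) gives C_{S,max}/C_{R0} = (k₁/k₂)^[k₂/(k₂−k₁)].
= (0.136/0.0734)^(0.0734/(0.0734−0.136)) = (1.853)^(-1.173) = 0.4852.
C_{S,max} = 0.4852×2.21 = 1.07 kmol/m³.

1.07 kmol/m³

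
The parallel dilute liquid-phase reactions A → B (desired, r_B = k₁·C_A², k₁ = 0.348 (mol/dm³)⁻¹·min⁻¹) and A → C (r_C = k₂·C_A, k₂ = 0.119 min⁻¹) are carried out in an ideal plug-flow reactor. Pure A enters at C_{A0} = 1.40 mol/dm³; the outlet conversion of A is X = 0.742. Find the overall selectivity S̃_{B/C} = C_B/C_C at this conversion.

C_A = C_{A0}(1−X) = 0.3612 mol/dm³.
Along a PFR/batch, dC_C/dC_A = −r_C/(r_B+r_C) = −k₂/(k₂+k₁·C_A).
Integrating from C_{A0} to C_A: C_C = (0.119/0.348)·ln[(0.119+0.348·1.40)/(0.119+0.348·0.361)] = 0.3420·ln(0.6062/0.2447) = 0.3102 mol/dm³.
Then C_B = (C_{A0}−C_A) − C_C = 1.039 − 0.3102 = 0.7286 mol/dm³.
S̃_{B/C} = C_B/C_C = 0.7286/0.3102 = 2.35.

2.35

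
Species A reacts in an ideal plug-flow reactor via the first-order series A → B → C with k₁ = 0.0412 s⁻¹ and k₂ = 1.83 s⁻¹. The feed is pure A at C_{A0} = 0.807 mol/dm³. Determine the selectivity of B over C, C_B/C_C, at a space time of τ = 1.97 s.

0.359

Solving the coupled first-order balances gives C_B(τ) = [k₁/(k₂−k₁)]·C_{A0}·(e^(−k₁τ) − e^(−k₂τ)).
e^(−k₁τ) = e^(−0.0412×1.97) = e^(−0.08116) = 0.9220; e^(−k₂τ) = e^(−3.605) = 0.02718.
C_B = 0.0412×0.807/(1.83−0.0412) × (0.9220−0.02718) = 0.01859×0.8949 = 0.01663 mol/dm³.
C_A = C_{A0}e^(−k₁τ) = 0.7441 mol/dm³, so C_C = C_{A0}−C_A−C_B = 0.04628 mol/dm³; C_B/C_C = 0.359.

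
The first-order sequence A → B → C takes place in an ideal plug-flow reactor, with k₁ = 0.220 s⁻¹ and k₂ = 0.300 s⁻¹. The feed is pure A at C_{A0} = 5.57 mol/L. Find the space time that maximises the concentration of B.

3.88 s

Setting dC_B/dτ = 0 gives τ_opt = ln(k₂/k₁)/(k₂−k₁).
= ln(0.300/0.220)/(0.300−0.220) = ln(1.364)/0.08000 = 0.3102/0.08000 = 3.88 s.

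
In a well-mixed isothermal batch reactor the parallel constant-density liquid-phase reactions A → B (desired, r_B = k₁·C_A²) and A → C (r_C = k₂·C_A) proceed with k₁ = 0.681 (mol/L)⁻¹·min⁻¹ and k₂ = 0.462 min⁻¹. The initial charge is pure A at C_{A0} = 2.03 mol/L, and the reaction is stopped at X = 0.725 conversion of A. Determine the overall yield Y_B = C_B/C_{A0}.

0.463

C_A = C_{A0}(1−X) = 0.5583 mol/L.
Along a PFR/batch, dC_C/dC_A = −r_C/(r_B+r_C) = −k₂/(k₂+k₁·C_A).
Integrating from C_{A0} to C_A: C_C = (0.462/0.681)·ln[(0.462+0.681·2.03)/(0.462+0.681·0.558)] = 0.6784·ln(1.844/0.8422) = 0.5318 mol/L.
Then C_B = (C_{A0}−C_A) − C_C = 1.472 − 0.5318 = 0.9399 mol/L.
Y_B = C_B/C_{A0} = 0.9399/2.03 = 0.463.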